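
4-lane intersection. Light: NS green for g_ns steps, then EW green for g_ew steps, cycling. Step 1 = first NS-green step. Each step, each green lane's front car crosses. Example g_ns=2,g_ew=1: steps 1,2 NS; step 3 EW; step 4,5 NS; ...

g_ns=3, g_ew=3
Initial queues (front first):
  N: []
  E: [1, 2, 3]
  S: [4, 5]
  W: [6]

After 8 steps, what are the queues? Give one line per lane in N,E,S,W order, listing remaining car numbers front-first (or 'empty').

Step 1 [NS]: N:empty,E:wait,S:car4-GO,W:wait | queues: N=0 E=3 S=1 W=1
Step 2 [NS]: N:empty,E:wait,S:car5-GO,W:wait | queues: N=0 E=3 S=0 W=1
Step 3 [NS]: N:empty,E:wait,S:empty,W:wait | queues: N=0 E=3 S=0 W=1
Step 4 [EW]: N:wait,E:car1-GO,S:wait,W:car6-GO | queues: N=0 E=2 S=0 W=0
Step 5 [EW]: N:wait,E:car2-GO,S:wait,W:empty | queues: N=0 E=1 S=0 W=0
Step 6 [EW]: N:wait,E:car3-GO,S:wait,W:empty | queues: N=0 E=0 S=0 W=0

N: empty
E: empty
S: empty
W: empty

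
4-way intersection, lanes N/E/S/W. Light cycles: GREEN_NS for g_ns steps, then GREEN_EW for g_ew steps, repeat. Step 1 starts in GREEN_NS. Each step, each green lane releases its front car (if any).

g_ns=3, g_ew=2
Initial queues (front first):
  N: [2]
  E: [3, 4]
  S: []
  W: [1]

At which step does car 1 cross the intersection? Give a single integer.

Step 1 [NS]: N:car2-GO,E:wait,S:empty,W:wait | queues: N=0 E=2 S=0 W=1
Step 2 [NS]: N:empty,E:wait,S:empty,W:wait | queues: N=0 E=2 S=0 W=1
Step 3 [NS]: N:empty,E:wait,S:empty,W:wait | queues: N=0 E=2 S=0 W=1
Step 4 [EW]: N:wait,E:car3-GO,S:wait,W:car1-GO | queues: N=0 E=1 S=0 W=0
Step 5 [EW]: N:wait,E:car4-GO,S:wait,W:empty | queues: N=0 E=0 S=0 W=0
Car 1 crosses at step 4

4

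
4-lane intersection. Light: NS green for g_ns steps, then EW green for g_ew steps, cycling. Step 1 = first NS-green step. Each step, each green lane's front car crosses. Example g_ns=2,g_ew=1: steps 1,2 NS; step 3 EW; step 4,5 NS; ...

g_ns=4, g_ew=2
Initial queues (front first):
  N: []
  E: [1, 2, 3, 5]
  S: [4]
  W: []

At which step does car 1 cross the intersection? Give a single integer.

Step 1 [NS]: N:empty,E:wait,S:car4-GO,W:wait | queues: N=0 E=4 S=0 W=0
Step 2 [NS]: N:empty,E:wait,S:empty,W:wait | queues: N=0 E=4 S=0 W=0
Step 3 [NS]: N:empty,E:wait,S:empty,W:wait | queues: N=0 E=4 S=0 W=0
Step 4 [NS]: N:empty,E:wait,S:empty,W:wait | queues: N=0 E=4 S=0 W=0
Step 5 [EW]: N:wait,E:car1-GO,S:wait,W:empty | queues: N=0 E=3 S=0 W=0
Step 6 [EW]: N:wait,E:car2-GO,S:wait,W:empty | queues: N=0 E=2 S=0 W=0
Step 7 [NS]: N:empty,E:wait,S:empty,W:wait | queues: N=0 E=2 S=0 W=0
Step 8 [NS]: N:empty,E:wait,S:empty,W:wait | queues: N=0 E=2 S=0 W=0
Step 9 [NS]: N:empty,E:wait,S:empty,W:wait | queues: N=0 E=2 S=0 W=0
Step 10 [NS]: N:empty,E:wait,S:empty,W:wait | queues: N=0 E=2 S=0 W=0
Step 11 [EW]: N:wait,E:car3-GO,S:wait,W:empty | queues: N=0 E=1 S=0 W=0
Step 12 [EW]: N:wait,E:car5-GO,S:wait,W:empty | queues: N=0 E=0 S=0 W=0
Car 1 crosses at step 5

5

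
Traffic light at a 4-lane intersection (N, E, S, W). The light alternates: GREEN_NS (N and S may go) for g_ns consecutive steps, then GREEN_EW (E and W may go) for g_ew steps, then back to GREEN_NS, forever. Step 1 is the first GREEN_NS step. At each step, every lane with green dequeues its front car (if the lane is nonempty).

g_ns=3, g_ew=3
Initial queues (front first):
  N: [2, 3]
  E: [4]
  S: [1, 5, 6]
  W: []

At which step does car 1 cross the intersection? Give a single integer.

Step 1 [NS]: N:car2-GO,E:wait,S:car1-GO,W:wait | queues: N=1 E=1 S=2 W=0
Step 2 [NS]: N:car3-GO,E:wait,S:car5-GO,W:wait | queues: N=0 E=1 S=1 W=0
Step 3 [NS]: N:empty,E:wait,S:car6-GO,W:wait | queues: N=0 E=1 S=0 W=0
Step 4 [EW]: N:wait,E:car4-GO,S:wait,W:empty | queues: N=0 E=0 S=0 W=0
Car 1 crosses at step 1

1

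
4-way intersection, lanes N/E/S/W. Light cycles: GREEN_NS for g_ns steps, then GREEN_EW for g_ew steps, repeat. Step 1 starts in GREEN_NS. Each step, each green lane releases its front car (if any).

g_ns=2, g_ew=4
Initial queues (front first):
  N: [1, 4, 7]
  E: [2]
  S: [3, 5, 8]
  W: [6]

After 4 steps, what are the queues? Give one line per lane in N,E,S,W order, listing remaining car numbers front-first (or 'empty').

Step 1 [NS]: N:car1-GO,E:wait,S:car3-GO,W:wait | queues: N=2 E=1 S=2 W=1
Step 2 [NS]: N:car4-GO,E:wait,S:car5-GO,W:wait | queues: N=1 E=1 S=1 W=1
Step 3 [EW]: N:wait,E:car2-GO,S:wait,W:car6-GO | queues: N=1 E=0 S=1 W=0
Step 4 [EW]: N:wait,E:empty,S:wait,W:empty | queues: N=1 E=0 S=1 W=0

N: 7
E: empty
S: 8
W: empty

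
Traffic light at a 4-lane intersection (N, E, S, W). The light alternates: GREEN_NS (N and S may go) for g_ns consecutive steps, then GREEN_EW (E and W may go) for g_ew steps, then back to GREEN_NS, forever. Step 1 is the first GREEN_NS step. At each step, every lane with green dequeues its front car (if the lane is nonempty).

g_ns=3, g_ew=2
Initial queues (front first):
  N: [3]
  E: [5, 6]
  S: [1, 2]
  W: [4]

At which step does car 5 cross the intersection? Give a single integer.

Step 1 [NS]: N:car3-GO,E:wait,S:car1-GO,W:wait | queues: N=0 E=2 S=1 W=1
Step 2 [NS]: N:empty,E:wait,S:car2-GO,W:wait | queues: N=0 E=2 S=0 W=1
Step 3 [NS]: N:empty,E:wait,S:empty,W:wait | queues: N=0 E=2 S=0 W=1
Step 4 [EW]: N:wait,E:car5-GO,S:wait,W:car4-GO | queues: N=0 E=1 S=0 W=0
Step 5 [EW]: N:wait,E:car6-GO,S:wait,W:empty | queues: N=0 E=0 S=0 W=0
Car 5 crosses at step 4

4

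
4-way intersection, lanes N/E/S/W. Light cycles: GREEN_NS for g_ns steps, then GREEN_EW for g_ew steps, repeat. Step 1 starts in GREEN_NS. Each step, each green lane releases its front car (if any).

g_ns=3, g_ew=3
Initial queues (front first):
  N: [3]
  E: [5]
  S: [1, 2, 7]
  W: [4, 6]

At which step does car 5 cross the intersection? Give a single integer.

Step 1 [NS]: N:car3-GO,E:wait,S:car1-GO,W:wait | queues: N=0 E=1 S=2 W=2
Step 2 [NS]: N:empty,E:wait,S:car2-GO,W:wait | queues: N=0 E=1 S=1 W=2
Step 3 [NS]: N:empty,E:wait,S:car7-GO,W:wait | queues: N=0 E=1 S=0 W=2
Step 4 [EW]: N:wait,E:car5-GO,S:wait,W:car4-GO | queues: N=0 E=0 S=0 W=1
Step 5 [EW]: N:wait,E:empty,S:wait,W:car6-GO | queues: N=0 E=0 S=0 W=0
Car 5 crosses at step 4

4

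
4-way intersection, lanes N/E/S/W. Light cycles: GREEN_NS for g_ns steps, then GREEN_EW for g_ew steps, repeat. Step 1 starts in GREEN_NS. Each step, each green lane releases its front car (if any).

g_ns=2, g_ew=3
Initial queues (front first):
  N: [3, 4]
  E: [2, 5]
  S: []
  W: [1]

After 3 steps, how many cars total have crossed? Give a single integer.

Step 1 [NS]: N:car3-GO,E:wait,S:empty,W:wait | queues: N=1 E=2 S=0 W=1
Step 2 [NS]: N:car4-GO,E:wait,S:empty,W:wait | queues: N=0 E=2 S=0 W=1
Step 3 [EW]: N:wait,E:car2-GO,S:wait,W:car1-GO | queues: N=0 E=1 S=0 W=0
Cars crossed by step 3: 4

Answer: 4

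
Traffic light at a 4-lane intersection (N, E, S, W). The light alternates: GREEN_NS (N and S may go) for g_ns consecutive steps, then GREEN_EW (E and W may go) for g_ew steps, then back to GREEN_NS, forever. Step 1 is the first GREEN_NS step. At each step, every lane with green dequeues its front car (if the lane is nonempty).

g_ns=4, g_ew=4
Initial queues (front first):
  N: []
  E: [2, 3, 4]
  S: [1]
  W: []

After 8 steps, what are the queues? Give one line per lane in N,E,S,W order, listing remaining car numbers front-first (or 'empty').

Step 1 [NS]: N:empty,E:wait,S:car1-GO,W:wait | queues: N=0 E=3 S=0 W=0
Step 2 [NS]: N:empty,E:wait,S:empty,W:wait | queues: N=0 E=3 S=0 W=0
Step 3 [NS]: N:empty,E:wait,S:empty,W:wait | queues: N=0 E=3 S=0 W=0
Step 4 [NS]: N:empty,E:wait,S:empty,W:wait | queues: N=0 E=3 S=0 W=0
Step 5 [EW]: N:wait,E:car2-GO,S:wait,W:empty | queues: N=0 E=2 S=0 W=0
Step 6 [EW]: N:wait,E:car3-GO,S:wait,W:empty | queues: N=0 E=1 S=0 W=0
Step 7 [EW]: N:wait,E:car4-GO,S:wait,W:empty | queues: N=0 E=0 S=0 W=0

N: empty
E: empty
S: empty
W: empty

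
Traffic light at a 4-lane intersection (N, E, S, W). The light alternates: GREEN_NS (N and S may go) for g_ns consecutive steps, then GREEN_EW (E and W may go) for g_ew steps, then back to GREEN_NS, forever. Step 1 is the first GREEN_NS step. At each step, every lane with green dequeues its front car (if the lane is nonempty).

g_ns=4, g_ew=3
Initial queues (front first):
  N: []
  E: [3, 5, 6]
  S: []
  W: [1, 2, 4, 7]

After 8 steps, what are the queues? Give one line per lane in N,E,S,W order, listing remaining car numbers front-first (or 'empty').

Step 1 [NS]: N:empty,E:wait,S:empty,W:wait | queues: N=0 E=3 S=0 W=4
Step 2 [NS]: N:empty,E:wait,S:empty,W:wait | queues: N=0 E=3 S=0 W=4
Step 3 [NS]: N:empty,E:wait,S:empty,W:wait | queues: N=0 E=3 S=0 W=4
Step 4 [NS]: N:empty,E:wait,S:empty,W:wait | queues: N=0 E=3 S=0 W=4
Step 5 [EW]: N:wait,E:car3-GO,S:wait,W:car1-GO | queues: N=0 E=2 S=0 W=3
Step 6 [EW]: N:wait,E:car5-GO,S:wait,W:car2-GO | queues: N=0 E=1 S=0 W=2
Step 7 [EW]: N:wait,E:car6-GO,S:wait,W:car4-GO | queues: N=0 E=0 S=0 W=1
Step 8 [NS]: N:empty,E:wait,S:empty,W:wait | queues: N=0 E=0 S=0 W=1

N: empty
E: empty
S: empty
W: 7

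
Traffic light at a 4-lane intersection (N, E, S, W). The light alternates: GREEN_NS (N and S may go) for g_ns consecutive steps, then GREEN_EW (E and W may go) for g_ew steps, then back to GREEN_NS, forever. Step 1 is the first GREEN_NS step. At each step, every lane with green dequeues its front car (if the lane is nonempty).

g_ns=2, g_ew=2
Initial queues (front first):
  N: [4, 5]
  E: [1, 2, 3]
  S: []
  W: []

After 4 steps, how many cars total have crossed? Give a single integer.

Step 1 [NS]: N:car4-GO,E:wait,S:empty,W:wait | queues: N=1 E=3 S=0 W=0
Step 2 [NS]: N:car5-GO,E:wait,S:empty,W:wait | queues: N=0 E=3 S=0 W=0
Step 3 [EW]: N:wait,E:car1-GO,S:wait,W:empty | queues: N=0 E=2 S=0 W=0
Step 4 [EW]: N:wait,E:car2-GO,S:wait,W:empty | queues: N=0 E=1 S=0 W=0
Cars crossed by step 4: 4

Answer: 4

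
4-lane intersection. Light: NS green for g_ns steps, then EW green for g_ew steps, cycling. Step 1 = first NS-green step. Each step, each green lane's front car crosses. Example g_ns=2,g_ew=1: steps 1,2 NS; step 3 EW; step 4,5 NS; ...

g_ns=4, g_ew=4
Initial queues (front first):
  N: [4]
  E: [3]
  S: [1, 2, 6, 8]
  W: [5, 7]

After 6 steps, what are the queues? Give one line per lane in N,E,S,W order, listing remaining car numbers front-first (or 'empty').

Step 1 [NS]: N:car4-GO,E:wait,S:car1-GO,W:wait | queues: N=0 E=1 S=3 W=2
Step 2 [NS]: N:empty,E:wait,S:car2-GO,W:wait | queues: N=0 E=1 S=2 W=2
Step 3 [NS]: N:empty,E:wait,S:car6-GO,W:wait | queues: N=0 E=1 S=1 W=2
Step 4 [NS]: N:empty,E:wait,S:car8-GO,W:wait | queues: N=0 E=1 S=0 W=2
Step 5 [EW]: N:wait,E:car3-GO,S:wait,W:car5-GO | queues: N=0 E=0 S=0 W=1
Step 6 [EW]: N:wait,E:empty,S:wait,W:car7-GO | queues: N=0 E=0 S=0 W=0

N: empty
E: empty
S: empty
W: empty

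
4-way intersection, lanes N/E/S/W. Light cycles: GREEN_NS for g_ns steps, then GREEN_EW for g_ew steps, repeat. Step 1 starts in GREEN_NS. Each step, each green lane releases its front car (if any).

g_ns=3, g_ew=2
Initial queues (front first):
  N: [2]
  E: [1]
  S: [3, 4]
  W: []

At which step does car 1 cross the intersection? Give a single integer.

Step 1 [NS]: N:car2-GO,E:wait,S:car3-GO,W:wait | queues: N=0 E=1 S=1 W=0
Step 2 [NS]: N:empty,E:wait,S:car4-GO,W:wait | queues: N=0 E=1 S=0 W=0
Step 3 [NS]: N:empty,E:wait,S:empty,W:wait | queues: N=0 E=1 S=0 W=0
Step 4 [EW]: N:wait,E:car1-GO,S:wait,W:empty | queues: N=0 E=0 S=0 W=0
Car 1 crosses at step 4

4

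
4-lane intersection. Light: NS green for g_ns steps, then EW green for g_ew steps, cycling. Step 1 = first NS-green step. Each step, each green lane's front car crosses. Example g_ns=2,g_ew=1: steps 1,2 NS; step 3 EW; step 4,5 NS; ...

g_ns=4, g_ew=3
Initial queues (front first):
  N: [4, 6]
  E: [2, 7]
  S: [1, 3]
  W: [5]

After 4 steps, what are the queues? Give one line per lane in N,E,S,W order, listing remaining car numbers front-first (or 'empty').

Step 1 [NS]: N:car4-GO,E:wait,S:car1-GO,W:wait | queues: N=1 E=2 S=1 W=1
Step 2 [NS]: N:car6-GO,E:wait,S:car3-GO,W:wait | queues: N=0 E=2 S=0 W=1
Step 3 [NS]: N:empty,E:wait,S:empty,W:wait | queues: N=0 E=2 S=0 W=1
Step 4 [NS]: N:empty,E:wait,S:empty,W:wait | queues: N=0 E=2 S=0 W=1

N: empty
E: 2 7
S: empty
W: 5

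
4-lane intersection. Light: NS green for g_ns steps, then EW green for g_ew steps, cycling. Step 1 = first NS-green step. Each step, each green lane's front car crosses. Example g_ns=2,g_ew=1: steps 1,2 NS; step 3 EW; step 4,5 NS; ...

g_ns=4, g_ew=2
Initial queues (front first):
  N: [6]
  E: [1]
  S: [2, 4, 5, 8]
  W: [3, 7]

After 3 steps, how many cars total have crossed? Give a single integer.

Answer: 4

Derivation:
Step 1 [NS]: N:car6-GO,E:wait,S:car2-GO,W:wait | queues: N=0 E=1 S=3 W=2
Step 2 [NS]: N:empty,E:wait,S:car4-GO,W:wait | queues: N=0 E=1 S=2 W=2
Step 3 [NS]: N:empty,E:wait,S:car5-GO,W:wait | queues: N=0 E=1 S=1 W=2
Cars crossed by step 3: 4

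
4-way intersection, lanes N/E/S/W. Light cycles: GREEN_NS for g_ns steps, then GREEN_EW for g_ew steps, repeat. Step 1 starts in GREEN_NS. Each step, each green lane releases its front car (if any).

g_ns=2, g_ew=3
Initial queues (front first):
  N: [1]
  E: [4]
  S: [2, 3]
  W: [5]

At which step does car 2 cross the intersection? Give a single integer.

Step 1 [NS]: N:car1-GO,E:wait,S:car2-GO,W:wait | queues: N=0 E=1 S=1 W=1
Step 2 [NS]: N:empty,E:wait,S:car3-GO,W:wait | queues: N=0 E=1 S=0 W=1
Step 3 [EW]: N:wait,E:car4-GO,S:wait,W:car5-GO | queues: N=0 E=0 S=0 W=0
Car 2 crosses at step 1

1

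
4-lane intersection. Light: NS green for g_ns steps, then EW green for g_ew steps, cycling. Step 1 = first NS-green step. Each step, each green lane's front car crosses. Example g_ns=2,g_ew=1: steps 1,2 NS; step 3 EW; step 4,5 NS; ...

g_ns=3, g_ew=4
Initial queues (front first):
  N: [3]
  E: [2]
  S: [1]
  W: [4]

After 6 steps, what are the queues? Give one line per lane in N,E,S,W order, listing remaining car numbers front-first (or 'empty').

Step 1 [NS]: N:car3-GO,E:wait,S:car1-GO,W:wait | queues: N=0 E=1 S=0 W=1
Step 2 [NS]: N:empty,E:wait,S:empty,W:wait | queues: N=0 E=1 S=0 W=1
Step 3 [NS]: N:empty,E:wait,S:empty,W:wait | queues: N=0 E=1 S=0 W=1
Step 4 [EW]: N:wait,E:car2-GO,S:wait,W:car4-GO | queues: N=0 E=0 S=0 W=0

N: empty
E: empty
S: empty
W: empty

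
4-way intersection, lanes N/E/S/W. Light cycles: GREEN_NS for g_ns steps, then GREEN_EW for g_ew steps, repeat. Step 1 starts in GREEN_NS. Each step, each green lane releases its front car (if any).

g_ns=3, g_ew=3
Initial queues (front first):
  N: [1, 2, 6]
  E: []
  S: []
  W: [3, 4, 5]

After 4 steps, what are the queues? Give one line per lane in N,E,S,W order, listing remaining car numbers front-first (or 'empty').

Step 1 [NS]: N:car1-GO,E:wait,S:empty,W:wait | queues: N=2 E=0 S=0 W=3
Step 2 [NS]: N:car2-GO,E:wait,S:empty,W:wait | queues: N=1 E=0 S=0 W=3
Step 3 [NS]: N:car6-GO,E:wait,S:empty,W:wait | queues: N=0 E=0 S=0 W=3
Step 4 [EW]: N:wait,E:empty,S:wait,W:car3-GO | queues: N=0 E=0 S=0 W=2

N: empty
E: empty
S: empty
W: 4 5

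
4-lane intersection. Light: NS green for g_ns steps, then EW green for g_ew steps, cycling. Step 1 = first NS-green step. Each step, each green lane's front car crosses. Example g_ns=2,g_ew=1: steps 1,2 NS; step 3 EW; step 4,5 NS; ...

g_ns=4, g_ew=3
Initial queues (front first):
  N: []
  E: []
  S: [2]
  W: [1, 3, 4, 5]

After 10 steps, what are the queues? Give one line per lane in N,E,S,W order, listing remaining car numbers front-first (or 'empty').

Step 1 [NS]: N:empty,E:wait,S:car2-GO,W:wait | queues: N=0 E=0 S=0 W=4
Step 2 [NS]: N:empty,E:wait,S:empty,W:wait | queues: N=0 E=0 S=0 W=4
Step 3 [NS]: N:empty,E:wait,S:empty,W:wait | queues: N=0 E=0 S=0 W=4
Step 4 [NS]: N:empty,E:wait,S:empty,W:wait | queues: N=0 E=0 S=0 W=4
Step 5 [EW]: N:wait,E:empty,S:wait,W:car1-GO | queues: N=0 E=0 S=0 W=3
Step 6 [EW]: N:wait,E:empty,S:wait,W:car3-GO | queues: N=0 E=0 S=0 W=2
Step 7 [EW]: N:wait,E:empty,S:wait,W:car4-GO | queues: N=0 E=0 S=0 W=1
Step 8 [NS]: N:empty,E:wait,S:empty,W:wait | queues: N=0 E=0 S=0 W=1
Step 9 [NS]: N:empty,E:wait,S:empty,W:wait | queues: N=0 E=0 S=0 W=1
Step 10 [NS]: N:empty,E:wait,S:empty,W:wait | queues: N=0 E=0 S=0 W=1

N: empty
E: empty
S: empty
W: 5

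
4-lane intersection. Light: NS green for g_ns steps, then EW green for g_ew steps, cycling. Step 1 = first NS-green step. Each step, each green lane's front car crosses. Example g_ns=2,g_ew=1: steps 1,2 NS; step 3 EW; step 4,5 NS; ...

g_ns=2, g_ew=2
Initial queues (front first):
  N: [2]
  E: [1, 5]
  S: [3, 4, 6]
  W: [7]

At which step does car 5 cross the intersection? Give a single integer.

Step 1 [NS]: N:car2-GO,E:wait,S:car3-GO,W:wait | queues: N=0 E=2 S=2 W=1
Step 2 [NS]: N:empty,E:wait,S:car4-GO,W:wait | queues: N=0 E=2 S=1 W=1
Step 3 [EW]: N:wait,E:car1-GO,S:wait,W:car7-GO | queues: N=0 E=1 S=1 W=0
Step 4 [EW]: N:wait,E:car5-GO,S:wait,W:empty | queues: N=0 E=0 S=1 W=0
Step 5 [NS]: N:empty,E:wait,S:car6-GO,W:wait | queues: N=0 E=0 S=0 W=0
Car 5 crosses at step 4

4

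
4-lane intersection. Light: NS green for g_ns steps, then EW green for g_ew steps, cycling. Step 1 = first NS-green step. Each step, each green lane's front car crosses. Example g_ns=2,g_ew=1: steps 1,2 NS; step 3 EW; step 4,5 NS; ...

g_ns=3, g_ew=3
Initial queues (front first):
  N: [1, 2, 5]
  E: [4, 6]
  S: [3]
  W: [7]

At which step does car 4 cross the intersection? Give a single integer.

Step 1 [NS]: N:car1-GO,E:wait,S:car3-GO,W:wait | queues: N=2 E=2 S=0 W=1
Step 2 [NS]: N:car2-GO,E:wait,S:empty,W:wait | queues: N=1 E=2 S=0 W=1
Step 3 [NS]: N:car5-GO,E:wait,S:empty,W:wait | queues: N=0 E=2 S=0 W=1
Step 4 [EW]: N:wait,E:car4-GO,S:wait,W:car7-GO | queues: N=0 E=1 S=0 W=0
Step 5 [EW]: N:wait,E:car6-GO,S:wait,W:empty | queues: N=0 E=0 S=0 W=0
Car 4 crosses at step 4

4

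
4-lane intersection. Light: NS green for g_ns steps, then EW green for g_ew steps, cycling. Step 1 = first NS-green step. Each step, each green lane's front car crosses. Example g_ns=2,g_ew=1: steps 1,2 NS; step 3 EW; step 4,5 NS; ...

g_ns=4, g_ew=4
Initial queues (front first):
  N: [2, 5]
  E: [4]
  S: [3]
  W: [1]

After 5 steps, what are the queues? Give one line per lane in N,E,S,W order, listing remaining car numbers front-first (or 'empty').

Step 1 [NS]: N:car2-GO,E:wait,S:car3-GO,W:wait | queues: N=1 E=1 S=0 W=1
Step 2 [NS]: N:car5-GO,E:wait,S:empty,W:wait | queues: N=0 E=1 S=0 W=1
Step 3 [NS]: N:empty,E:wait,S:empty,W:wait | queues: N=0 E=1 S=0 W=1
Step 4 [NS]: N:empty,E:wait,S:empty,W:wait | queues: N=0 E=1 S=0 W=1
Step 5 [EW]: N:wait,E:car4-GO,S:wait,W:car1-GO | queues: N=0 E=0 S=0 W=0

N: empty
E: empty
S: empty
W: empty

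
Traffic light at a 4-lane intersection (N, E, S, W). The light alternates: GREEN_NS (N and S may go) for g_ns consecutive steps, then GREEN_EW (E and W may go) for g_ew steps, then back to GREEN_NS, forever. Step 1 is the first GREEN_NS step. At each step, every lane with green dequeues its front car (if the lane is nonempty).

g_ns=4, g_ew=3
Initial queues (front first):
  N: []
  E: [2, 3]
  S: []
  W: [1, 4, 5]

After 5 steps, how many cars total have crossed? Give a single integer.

Answer: 2

Derivation:
Step 1 [NS]: N:empty,E:wait,S:empty,W:wait | queues: N=0 E=2 S=0 W=3
Step 2 [NS]: N:empty,E:wait,S:empty,W:wait | queues: N=0 E=2 S=0 W=3
Step 3 [NS]: N:empty,E:wait,S:empty,W:wait | queues: N=0 E=2 S=0 W=3
Step 4 [NS]: N:empty,E:wait,S:empty,W:wait | queues: N=0 E=2 S=0 W=3
Step 5 [EW]: N:wait,E:car2-GO,S:wait,W:car1-GO | queues: N=0 E=1 S=0 W=2
Cars crossed by step 5: 2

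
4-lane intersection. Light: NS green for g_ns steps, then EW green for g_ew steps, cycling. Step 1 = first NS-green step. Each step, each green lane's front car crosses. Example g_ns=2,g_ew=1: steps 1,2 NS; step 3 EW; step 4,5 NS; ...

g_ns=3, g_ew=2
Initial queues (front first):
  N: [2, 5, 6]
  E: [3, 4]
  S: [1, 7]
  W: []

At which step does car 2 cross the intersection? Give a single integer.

Step 1 [NS]: N:car2-GO,E:wait,S:car1-GO,W:wait | queues: N=2 E=2 S=1 W=0
Step 2 [NS]: N:car5-GO,E:wait,S:car7-GO,W:wait | queues: N=1 E=2 S=0 W=0
Step 3 [NS]: N:car6-GO,E:wait,S:empty,W:wait | queues: N=0 E=2 S=0 W=0
Step 4 [EW]: N:wait,E:car3-GO,S:wait,W:empty | queues: N=0 E=1 S=0 W=0
Step 5 [EW]: N:wait,E:car4-GO,S:wait,W:empty | queues: N=0 E=0 S=0 W=0
Car 2 crosses at step 1

1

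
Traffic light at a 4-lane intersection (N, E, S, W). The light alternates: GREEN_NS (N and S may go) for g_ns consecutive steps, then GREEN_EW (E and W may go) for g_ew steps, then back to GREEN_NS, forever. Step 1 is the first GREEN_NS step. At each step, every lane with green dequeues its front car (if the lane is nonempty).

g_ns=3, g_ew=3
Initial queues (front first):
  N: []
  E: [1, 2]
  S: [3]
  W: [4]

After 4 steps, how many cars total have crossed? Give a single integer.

Step 1 [NS]: N:empty,E:wait,S:car3-GO,W:wait | queues: N=0 E=2 S=0 W=1
Step 2 [NS]: N:empty,E:wait,S:empty,W:wait | queues: N=0 E=2 S=0 W=1
Step 3 [NS]: N:empty,E:wait,S:empty,W:wait | queues: N=0 E=2 S=0 W=1
Step 4 [EW]: N:wait,E:car1-GO,S:wait,W:car4-GO | queues: N=0 E=1 S=0 W=0
Cars crossed by step 4: 3

Answer: 3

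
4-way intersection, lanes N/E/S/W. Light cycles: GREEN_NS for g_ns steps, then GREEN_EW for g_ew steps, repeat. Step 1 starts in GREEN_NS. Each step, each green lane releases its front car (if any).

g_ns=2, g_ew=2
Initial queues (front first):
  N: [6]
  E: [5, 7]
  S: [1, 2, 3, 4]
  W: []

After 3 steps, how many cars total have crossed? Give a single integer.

Step 1 [NS]: N:car6-GO,E:wait,S:car1-GO,W:wait | queues: N=0 E=2 S=3 W=0
Step 2 [NS]: N:empty,E:wait,S:car2-GO,W:wait | queues: N=0 E=2 S=2 W=0
Step 3 [EW]: N:wait,E:car5-GO,S:wait,W:empty | queues: N=0 E=1 S=2 W=0
Cars crossed by step 3: 4

Answer: 4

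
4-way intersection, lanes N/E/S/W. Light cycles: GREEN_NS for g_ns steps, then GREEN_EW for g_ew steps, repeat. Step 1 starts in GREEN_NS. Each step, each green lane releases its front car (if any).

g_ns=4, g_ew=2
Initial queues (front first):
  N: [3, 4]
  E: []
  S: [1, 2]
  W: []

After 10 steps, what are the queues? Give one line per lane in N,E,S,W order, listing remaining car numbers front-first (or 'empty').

Step 1 [NS]: N:car3-GO,E:wait,S:car1-GO,W:wait | queues: N=1 E=0 S=1 W=0
Step 2 [NS]: N:car4-GO,E:wait,S:car2-GO,W:wait | queues: N=0 E=0 S=0 W=0

N: empty
E: empty
S: empty
W: empty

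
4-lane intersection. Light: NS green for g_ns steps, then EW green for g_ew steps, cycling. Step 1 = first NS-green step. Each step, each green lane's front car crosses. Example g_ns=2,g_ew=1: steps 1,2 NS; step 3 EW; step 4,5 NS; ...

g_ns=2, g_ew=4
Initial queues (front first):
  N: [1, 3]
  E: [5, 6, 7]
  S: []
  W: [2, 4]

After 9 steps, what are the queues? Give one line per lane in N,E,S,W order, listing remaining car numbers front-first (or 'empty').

Step 1 [NS]: N:car1-GO,E:wait,S:empty,W:wait | queues: N=1 E=3 S=0 W=2
Step 2 [NS]: N:car3-GO,E:wait,S:empty,W:wait | queues: N=0 E=3 S=0 W=2
Step 3 [EW]: N:wait,E:car5-GO,S:wait,W:car2-GO | queues: N=0 E=2 S=0 W=1
Step 4 [EW]: N:wait,E:car6-GO,S:wait,W:car4-GO | queues: N=0 E=1 S=0 W=0
Step 5 [EW]: N:wait,E:car7-GO,S:wait,W:empty | queues: N=0 E=0 S=0 W=0

N: empty
E: empty
S: empty
W: empty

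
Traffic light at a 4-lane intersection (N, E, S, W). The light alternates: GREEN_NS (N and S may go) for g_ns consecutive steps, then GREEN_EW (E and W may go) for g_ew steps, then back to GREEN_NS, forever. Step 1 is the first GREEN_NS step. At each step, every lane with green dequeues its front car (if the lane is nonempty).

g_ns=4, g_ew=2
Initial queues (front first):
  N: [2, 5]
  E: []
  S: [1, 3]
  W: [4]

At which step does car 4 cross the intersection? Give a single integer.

Step 1 [NS]: N:car2-GO,E:wait,S:car1-GO,W:wait | queues: N=1 E=0 S=1 W=1
Step 2 [NS]: N:car5-GO,E:wait,S:car3-GO,W:wait | queues: N=0 E=0 S=0 W=1
Step 3 [NS]: N:empty,E:wait,S:empty,W:wait | queues: N=0 E=0 S=0 W=1
Step 4 [NS]: N:empty,E:wait,S:empty,W:wait | queues: N=0 E=0 S=0 W=1
Step 5 [EW]: N:wait,E:empty,S:wait,W:car4-GO | queues: N=0 E=0 S=0 W=0
Car 4 crosses at step 5

5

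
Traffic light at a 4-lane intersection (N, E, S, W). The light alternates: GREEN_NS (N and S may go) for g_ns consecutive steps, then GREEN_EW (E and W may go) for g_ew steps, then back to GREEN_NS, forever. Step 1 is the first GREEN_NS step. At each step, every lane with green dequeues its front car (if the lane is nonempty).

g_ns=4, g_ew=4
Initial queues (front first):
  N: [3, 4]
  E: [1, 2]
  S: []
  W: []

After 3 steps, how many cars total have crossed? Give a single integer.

Step 1 [NS]: N:car3-GO,E:wait,S:empty,W:wait | queues: N=1 E=2 S=0 W=0
Step 2 [NS]: N:car4-GO,E:wait,S:empty,W:wait | queues: N=0 E=2 S=0 W=0
Step 3 [NS]: N:empty,E:wait,S:empty,W:wait | queues: N=0 E=2 S=0 W=0
Cars crossed by step 3: 2

Answer: 2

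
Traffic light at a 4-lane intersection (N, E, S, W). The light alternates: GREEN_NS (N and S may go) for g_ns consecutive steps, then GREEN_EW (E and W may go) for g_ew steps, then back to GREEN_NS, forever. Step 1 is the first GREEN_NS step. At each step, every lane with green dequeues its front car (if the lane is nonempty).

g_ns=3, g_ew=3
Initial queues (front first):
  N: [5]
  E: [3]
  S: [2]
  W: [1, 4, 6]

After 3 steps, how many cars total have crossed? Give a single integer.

Step 1 [NS]: N:car5-GO,E:wait,S:car2-GO,W:wait | queues: N=0 E=1 S=0 W=3
Step 2 [NS]: N:empty,E:wait,S:empty,W:wait | queues: N=0 E=1 S=0 W=3
Step 3 [NS]: N:empty,E:wait,S:empty,W:wait | queues: N=0 E=1 S=0 W=3
Cars crossed by step 3: 2

Answer: 2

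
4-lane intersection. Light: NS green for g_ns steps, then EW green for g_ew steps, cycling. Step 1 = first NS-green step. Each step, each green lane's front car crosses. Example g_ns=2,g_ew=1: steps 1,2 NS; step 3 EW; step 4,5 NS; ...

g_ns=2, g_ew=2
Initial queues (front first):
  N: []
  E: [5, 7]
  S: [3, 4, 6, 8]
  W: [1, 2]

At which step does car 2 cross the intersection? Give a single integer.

Step 1 [NS]: N:empty,E:wait,S:car3-GO,W:wait | queues: N=0 E=2 S=3 W=2
Step 2 [NS]: N:empty,E:wait,S:car4-GO,W:wait | queues: N=0 E=2 S=2 W=2
Step 3 [EW]: N:wait,E:car5-GO,S:wait,W:car1-GO | queues: N=0 E=1 S=2 W=1
Step 4 [EW]: N:wait,E:car7-GO,S:wait,W:car2-GO | queues: N=0 E=0 S=2 W=0
Step 5 [NS]: N:empty,E:wait,S:car6-GO,W:wait | queues: N=0 E=0 S=1 W=0
Step 6 [NS]: N:empty,E:wait,S:car8-GO,W:wait | queues: N=0 E=0 S=0 W=0
Car 2 crosses at step 4

4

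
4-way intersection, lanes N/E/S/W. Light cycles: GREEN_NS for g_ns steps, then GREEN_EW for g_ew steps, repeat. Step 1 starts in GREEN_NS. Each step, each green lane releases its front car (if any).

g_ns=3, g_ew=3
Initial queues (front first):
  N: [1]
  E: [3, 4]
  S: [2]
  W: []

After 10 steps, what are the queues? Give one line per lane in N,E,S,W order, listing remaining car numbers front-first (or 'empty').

Step 1 [NS]: N:car1-GO,E:wait,S:car2-GO,W:wait | queues: N=0 E=2 S=0 W=0
Step 2 [NS]: N:empty,E:wait,S:empty,W:wait | queues: N=0 E=2 S=0 W=0
Step 3 [NS]: N:empty,E:wait,S:empty,W:wait | queues: N=0 E=2 S=0 W=0
Step 4 [EW]: N:wait,E:car3-GO,S:wait,W:empty | queues: N=0 E=1 S=0 W=0
Step 5 [EW]: N:wait,E:car4-GO,S:wait,W:empty | queues: N=0 E=0 S=0 W=0

N: empty
E: empty
S: empty
W: empty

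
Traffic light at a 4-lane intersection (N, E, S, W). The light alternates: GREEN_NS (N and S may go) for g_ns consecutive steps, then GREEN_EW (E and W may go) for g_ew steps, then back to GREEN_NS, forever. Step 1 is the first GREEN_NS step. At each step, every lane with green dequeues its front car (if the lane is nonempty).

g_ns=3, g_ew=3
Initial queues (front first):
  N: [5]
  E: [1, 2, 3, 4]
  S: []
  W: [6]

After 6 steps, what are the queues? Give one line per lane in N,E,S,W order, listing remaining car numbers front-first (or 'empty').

Step 1 [NS]: N:car5-GO,E:wait,S:empty,W:wait | queues: N=0 E=4 S=0 W=1
Step 2 [NS]: N:empty,E:wait,S:empty,W:wait | queues: N=0 E=4 S=0 W=1
Step 3 [NS]: N:empty,E:wait,S:empty,W:wait | queues: N=0 E=4 S=0 W=1
Step 4 [EW]: N:wait,E:car1-GO,S:wait,W:car6-GO | queues: N=0 E=3 S=0 W=0
Step 5 [EW]: N:wait,E:car2-GO,S:wait,W:empty | queues: N=0 E=2 S=0 W=0
Step 6 [EW]: N:wait,E:car3-GO,S:wait,W:empty | queues: N=0 E=1 S=0 W=0

N: empty
E: 4
S: empty
W: empty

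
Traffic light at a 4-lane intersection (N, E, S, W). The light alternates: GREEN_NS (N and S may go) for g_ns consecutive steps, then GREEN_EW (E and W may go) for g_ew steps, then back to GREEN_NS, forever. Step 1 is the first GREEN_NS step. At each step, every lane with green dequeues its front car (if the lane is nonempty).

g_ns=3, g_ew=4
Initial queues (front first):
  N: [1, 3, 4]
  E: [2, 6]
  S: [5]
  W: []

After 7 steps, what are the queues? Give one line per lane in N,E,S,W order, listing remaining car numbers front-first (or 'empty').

Step 1 [NS]: N:car1-GO,E:wait,S:car5-GO,W:wait | queues: N=2 E=2 S=0 W=0
Step 2 [NS]: N:car3-GO,E:wait,S:empty,W:wait | queues: N=1 E=2 S=0 W=0
Step 3 [NS]: N:car4-GO,E:wait,S:empty,W:wait | queues: N=0 E=2 S=0 W=0
Step 4 [EW]: N:wait,E:car2-GO,S:wait,W:empty | queues: N=0 E=1 S=0 W=0
Step 5 [EW]: N:wait,E:car6-GO,S:wait,W:empty | queues: N=0 E=0 S=0 W=0

N: empty
E: empty
S: empty
W: empty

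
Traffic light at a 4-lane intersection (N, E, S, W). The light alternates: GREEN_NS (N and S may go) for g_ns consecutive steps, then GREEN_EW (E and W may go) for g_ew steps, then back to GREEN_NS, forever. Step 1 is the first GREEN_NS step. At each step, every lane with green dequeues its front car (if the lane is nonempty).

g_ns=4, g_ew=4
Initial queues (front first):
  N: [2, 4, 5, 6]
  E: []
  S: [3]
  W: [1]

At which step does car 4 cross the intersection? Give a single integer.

Step 1 [NS]: N:car2-GO,E:wait,S:car3-GO,W:wait | queues: N=3 E=0 S=0 W=1
Step 2 [NS]: N:car4-GO,E:wait,S:empty,W:wait | queues: N=2 E=0 S=0 W=1
Step 3 [NS]: N:car5-GO,E:wait,S:empty,W:wait | queues: N=1 E=0 S=0 W=1
Step 4 [NS]: N:car6-GO,E:wait,S:empty,W:wait | queues: N=0 E=0 S=0 W=1
Step 5 [EW]: N:wait,E:empty,S:wait,W:car1-GO | queues: N=0 E=0 S=0 W=0
Car 4 crosses at step 2

2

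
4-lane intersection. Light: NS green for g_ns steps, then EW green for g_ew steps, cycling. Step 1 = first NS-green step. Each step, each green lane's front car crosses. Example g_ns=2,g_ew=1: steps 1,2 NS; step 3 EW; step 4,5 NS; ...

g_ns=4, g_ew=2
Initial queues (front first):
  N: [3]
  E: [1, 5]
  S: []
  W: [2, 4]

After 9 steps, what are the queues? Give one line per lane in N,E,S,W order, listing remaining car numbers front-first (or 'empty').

Step 1 [NS]: N:car3-GO,E:wait,S:empty,W:wait | queues: N=0 E=2 S=0 W=2
Step 2 [NS]: N:empty,E:wait,S:empty,W:wait | queues: N=0 E=2 S=0 W=2
Step 3 [NS]: N:empty,E:wait,S:empty,W:wait | queues: N=0 E=2 S=0 W=2
Step 4 [NS]: N:empty,E:wait,S:empty,W:wait | queues: N=0 E=2 S=0 W=2
Step 5 [EW]: N:wait,E:car1-GO,S:wait,W:car2-GO | queues: N=0 E=1 S=0 W=1
Step 6 [EW]: N:wait,E:car5-GO,S:wait,W:car4-GO | queues: N=0 E=0 S=0 W=0

N: empty
E: empty
S: empty
W: empty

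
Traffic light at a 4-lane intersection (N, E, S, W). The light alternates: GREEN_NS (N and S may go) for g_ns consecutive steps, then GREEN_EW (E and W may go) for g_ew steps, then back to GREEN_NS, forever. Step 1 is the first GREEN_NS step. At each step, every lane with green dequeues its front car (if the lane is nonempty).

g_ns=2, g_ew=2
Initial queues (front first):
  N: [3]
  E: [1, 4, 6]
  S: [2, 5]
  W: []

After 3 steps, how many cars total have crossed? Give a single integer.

Answer: 4

Derivation:
Step 1 [NS]: N:car3-GO,E:wait,S:car2-GO,W:wait | queues: N=0 E=3 S=1 W=0
Step 2 [NS]: N:empty,E:wait,S:car5-GO,W:wait | queues: N=0 E=3 S=0 W=0
Step 3 [EW]: N:wait,E:car1-GO,S:wait,W:empty | queues: N=0 E=2 S=0 W=0
Cars crossed by step 3: 4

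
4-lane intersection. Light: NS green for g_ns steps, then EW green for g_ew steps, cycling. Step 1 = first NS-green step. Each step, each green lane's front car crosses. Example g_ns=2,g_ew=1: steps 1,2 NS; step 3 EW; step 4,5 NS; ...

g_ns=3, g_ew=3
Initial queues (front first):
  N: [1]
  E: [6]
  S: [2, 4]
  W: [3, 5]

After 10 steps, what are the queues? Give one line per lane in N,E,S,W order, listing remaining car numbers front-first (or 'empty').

Step 1 [NS]: N:car1-GO,E:wait,S:car2-GO,W:wait | queues: N=0 E=1 S=1 W=2
Step 2 [NS]: N:empty,E:wait,S:car4-GO,W:wait | queues: N=0 E=1 S=0 W=2
Step 3 [NS]: N:empty,E:wait,S:empty,W:wait | queues: N=0 E=1 S=0 W=2
Step 4 [EW]: N:wait,E:car6-GO,S:wait,W:car3-GO | queues: N=0 E=0 S=0 W=1
Step 5 [EW]: N:wait,E:empty,S:wait,W:car5-GO | queues: N=0 E=0 S=0 W=0

N: empty
E: empty
S: empty
W: empty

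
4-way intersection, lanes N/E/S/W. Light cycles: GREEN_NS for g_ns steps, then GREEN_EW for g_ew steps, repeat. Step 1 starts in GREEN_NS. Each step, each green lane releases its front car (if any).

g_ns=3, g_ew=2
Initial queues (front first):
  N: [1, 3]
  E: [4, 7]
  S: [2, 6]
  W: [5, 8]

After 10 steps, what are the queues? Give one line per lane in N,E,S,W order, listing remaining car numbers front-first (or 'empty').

Step 1 [NS]: N:car1-GO,E:wait,S:car2-GO,W:wait | queues: N=1 E=2 S=1 W=2
Step 2 [NS]: N:car3-GO,E:wait,S:car6-GO,W:wait | queues: N=0 E=2 S=0 W=2
Step 3 [NS]: N:empty,E:wait,S:empty,W:wait | queues: N=0 E=2 S=0 W=2
Step 4 [EW]: N:wait,E:car4-GO,S:wait,W:car5-GO | queues: N=0 E=1 S=0 W=1
Step 5 [EW]: N:wait,E:car7-GO,S:wait,W:car8-GO | queues: N=0 E=0 S=0 W=0

N: empty
E: empty
S: empty
W: empty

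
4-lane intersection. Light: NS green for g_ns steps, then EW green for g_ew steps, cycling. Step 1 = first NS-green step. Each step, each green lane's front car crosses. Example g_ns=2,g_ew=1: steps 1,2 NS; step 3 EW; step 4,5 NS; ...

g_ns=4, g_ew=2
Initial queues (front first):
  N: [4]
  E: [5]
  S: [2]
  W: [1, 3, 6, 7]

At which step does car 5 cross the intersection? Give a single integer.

Step 1 [NS]: N:car4-GO,E:wait,S:car2-GO,W:wait | queues: N=0 E=1 S=0 W=4
Step 2 [NS]: N:empty,E:wait,S:empty,W:wait | queues: N=0 E=1 S=0 W=4
Step 3 [NS]: N:empty,E:wait,S:empty,W:wait | queues: N=0 E=1 S=0 W=4
Step 4 [NS]: N:empty,E:wait,S:empty,W:wait | queues: N=0 E=1 S=0 W=4
Step 5 [EW]: N:wait,E:car5-GO,S:wait,W:car1-GO | queues: N=0 E=0 S=0 W=3
Step 6 [EW]: N:wait,E:empty,S:wait,W:car3-GO | queues: N=0 E=0 S=0 W=2
Step 7 [NS]: N:empty,E:wait,S:empty,W:wait | queues: N=0 E=0 S=0 W=2
Step 8 [NS]: N:empty,E:wait,S:empty,W:wait | queues: N=0 E=0 S=0 W=2
Step 9 [NS]: N:empty,E:wait,S:empty,W:wait | queues: N=0 E=0 S=0 W=2
Step 10 [NS]: N:empty,E:wait,S:empty,W:wait | queues: N=0 E=0 S=0 W=2
Step 11 [EW]: N:wait,E:empty,S:wait,W:car6-GO | queues: N=0 E=0 S=0 W=1
Step 12 [EW]: N:wait,E:empty,S:wait,W:car7-GO | queues: N=0 E=0 S=0 W=0
Car 5 crosses at step 5

5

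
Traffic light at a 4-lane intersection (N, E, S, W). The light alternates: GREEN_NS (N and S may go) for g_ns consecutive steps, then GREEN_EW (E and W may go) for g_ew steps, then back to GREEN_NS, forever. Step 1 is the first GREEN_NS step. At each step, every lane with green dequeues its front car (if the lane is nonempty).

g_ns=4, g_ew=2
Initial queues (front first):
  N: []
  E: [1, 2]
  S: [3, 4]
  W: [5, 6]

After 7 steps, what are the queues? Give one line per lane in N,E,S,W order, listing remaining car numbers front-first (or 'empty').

Step 1 [NS]: N:empty,E:wait,S:car3-GO,W:wait | queues: N=0 E=2 S=1 W=2
Step 2 [NS]: N:empty,E:wait,S:car4-GO,W:wait | queues: N=0 E=2 S=0 W=2
Step 3 [NS]: N:empty,E:wait,S:empty,W:wait | queues: N=0 E=2 S=0 W=2
Step 4 [NS]: N:empty,E:wait,S:empty,W:wait | queues: N=0 E=2 S=0 W=2
Step 5 [EW]: N:wait,E:car1-GO,S:wait,W:car5-GO | queues: N=0 E=1 S=0 W=1
Step 6 [EW]: N:wait,E:car2-GO,S:wait,W:car6-GO | queues: N=0 E=0 S=0 W=0

N: empty
E: empty
S: empty
W: empty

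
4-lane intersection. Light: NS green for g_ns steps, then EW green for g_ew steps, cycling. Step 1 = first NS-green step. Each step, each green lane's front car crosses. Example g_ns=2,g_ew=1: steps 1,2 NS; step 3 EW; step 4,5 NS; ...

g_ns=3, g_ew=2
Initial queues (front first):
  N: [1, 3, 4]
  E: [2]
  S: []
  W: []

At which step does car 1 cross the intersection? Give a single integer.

Step 1 [NS]: N:car1-GO,E:wait,S:empty,W:wait | queues: N=2 E=1 S=0 W=0
Step 2 [NS]: N:car3-GO,E:wait,S:empty,W:wait | queues: N=1 E=1 S=0 W=0
Step 3 [NS]: N:car4-GO,E:wait,S:empty,W:wait | queues: N=0 E=1 S=0 W=0
Step 4 [EW]: N:wait,E:car2-GO,S:wait,W:empty | queues: N=0 E=0 S=0 W=0
Car 1 crosses at step 1

1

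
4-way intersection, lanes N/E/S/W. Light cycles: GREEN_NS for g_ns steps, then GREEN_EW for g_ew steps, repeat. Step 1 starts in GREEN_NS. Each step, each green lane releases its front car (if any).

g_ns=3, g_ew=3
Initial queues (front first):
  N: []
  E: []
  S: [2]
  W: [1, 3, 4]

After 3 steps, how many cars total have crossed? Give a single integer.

Step 1 [NS]: N:empty,E:wait,S:car2-GO,W:wait | queues: N=0 E=0 S=0 W=3
Step 2 [NS]: N:empty,E:wait,S:empty,W:wait | queues: N=0 E=0 S=0 W=3
Step 3 [NS]: N:empty,E:wait,S:empty,W:wait | queues: N=0 E=0 S=0 W=3
Cars crossed by step 3: 1

Answer: 1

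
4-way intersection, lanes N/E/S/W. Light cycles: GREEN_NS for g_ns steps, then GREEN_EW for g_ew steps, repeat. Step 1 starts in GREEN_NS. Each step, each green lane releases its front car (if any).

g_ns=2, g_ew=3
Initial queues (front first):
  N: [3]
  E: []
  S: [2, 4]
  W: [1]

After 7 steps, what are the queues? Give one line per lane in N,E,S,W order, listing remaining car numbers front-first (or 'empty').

Step 1 [NS]: N:car3-GO,E:wait,S:car2-GO,W:wait | queues: N=0 E=0 S=1 W=1
Step 2 [NS]: N:empty,E:wait,S:car4-GO,W:wait | queues: N=0 E=0 S=0 W=1
Step 3 [EW]: N:wait,E:empty,S:wait,W:car1-GO | queues: N=0 E=0 S=0 W=0

N: empty
E: empty
S: empty
W: empty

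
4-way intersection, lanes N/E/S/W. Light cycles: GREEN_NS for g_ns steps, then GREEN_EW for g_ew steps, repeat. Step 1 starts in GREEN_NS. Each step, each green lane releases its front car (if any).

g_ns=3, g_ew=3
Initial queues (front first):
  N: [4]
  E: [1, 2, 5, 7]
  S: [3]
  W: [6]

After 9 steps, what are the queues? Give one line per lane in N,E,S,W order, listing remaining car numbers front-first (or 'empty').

Step 1 [NS]: N:car4-GO,E:wait,S:car3-GO,W:wait | queues: N=0 E=4 S=0 W=1
Step 2 [NS]: N:empty,E:wait,S:empty,W:wait | queues: N=0 E=4 S=0 W=1
Step 3 [NS]: N:empty,E:wait,S:empty,W:wait | queues: N=0 E=4 S=0 W=1
Step 4 [EW]: N:wait,E:car1-GO,S:wait,W:car6-GO | queues: N=0 E=3 S=0 W=0
Step 5 [EW]: N:wait,E:car2-GO,S:wait,W:empty | queues: N=0 E=2 S=0 W=0
Step 6 [EW]: N:wait,E:car5-GO,S:wait,W:empty | queues: N=0 E=1 S=0 W=0
Step 7 [NS]: N:empty,E:wait,S:empty,W:wait | queues: N=0 E=1 S=0 W=0
Step 8 [NS]: N:empty,E:wait,S:empty,W:wait | queues: N=0 E=1 S=0 W=0
Step 9 [NS]: N:empty,E:wait,S:empty,W:wait | queues: N=0 E=1 S=0 W=0

N: empty
E: 7
S: empty
W: empty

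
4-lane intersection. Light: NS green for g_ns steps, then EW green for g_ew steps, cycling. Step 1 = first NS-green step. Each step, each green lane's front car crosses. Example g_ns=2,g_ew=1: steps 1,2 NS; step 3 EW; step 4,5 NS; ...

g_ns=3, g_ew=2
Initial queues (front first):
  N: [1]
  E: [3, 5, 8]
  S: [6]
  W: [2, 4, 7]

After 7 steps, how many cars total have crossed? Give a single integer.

Step 1 [NS]: N:car1-GO,E:wait,S:car6-GO,W:wait | queues: N=0 E=3 S=0 W=3
Step 2 [NS]: N:empty,E:wait,S:empty,W:wait | queues: N=0 E=3 S=0 W=3
Step 3 [NS]: N:empty,E:wait,S:empty,W:wait | queues: N=0 E=3 S=0 W=3
Step 4 [EW]: N:wait,E:car3-GO,S:wait,W:car2-GO | queues: N=0 E=2 S=0 W=2
Step 5 [EW]: N:wait,E:car5-GO,S:wait,W:car4-GO | queues: N=0 E=1 S=0 W=1
Step 6 [NS]: N:empty,E:wait,S:empty,W:wait | queues: N=0 E=1 S=0 W=1
Step 7 [NS]: N:empty,E:wait,S:empty,W:wait | queues: N=0 E=1 S=0 W=1
Cars crossed by step 7: 6

Answer: 6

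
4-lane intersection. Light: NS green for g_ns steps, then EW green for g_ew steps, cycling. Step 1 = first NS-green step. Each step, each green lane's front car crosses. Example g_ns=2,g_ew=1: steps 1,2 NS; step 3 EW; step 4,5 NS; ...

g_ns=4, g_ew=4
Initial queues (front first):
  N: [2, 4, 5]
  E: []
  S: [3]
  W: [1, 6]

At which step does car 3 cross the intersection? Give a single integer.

Step 1 [NS]: N:car2-GO,E:wait,S:car3-GO,W:wait | queues: N=2 E=0 S=0 W=2
Step 2 [NS]: N:car4-GO,E:wait,S:empty,W:wait | queues: N=1 E=0 S=0 W=2
Step 3 [NS]: N:car5-GO,E:wait,S:empty,W:wait | queues: N=0 E=0 S=0 W=2
Step 4 [NS]: N:empty,E:wait,S:empty,W:wait | queues: N=0 E=0 S=0 W=2
Step 5 [EW]: N:wait,E:empty,S:wait,W:car1-GO | queues: N=0 E=0 S=0 W=1
Step 6 [EW]: N:wait,E:empty,S:wait,W:car6-GO | queues: N=0 E=0 S=0 W=0
Car 3 crosses at step 1

1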